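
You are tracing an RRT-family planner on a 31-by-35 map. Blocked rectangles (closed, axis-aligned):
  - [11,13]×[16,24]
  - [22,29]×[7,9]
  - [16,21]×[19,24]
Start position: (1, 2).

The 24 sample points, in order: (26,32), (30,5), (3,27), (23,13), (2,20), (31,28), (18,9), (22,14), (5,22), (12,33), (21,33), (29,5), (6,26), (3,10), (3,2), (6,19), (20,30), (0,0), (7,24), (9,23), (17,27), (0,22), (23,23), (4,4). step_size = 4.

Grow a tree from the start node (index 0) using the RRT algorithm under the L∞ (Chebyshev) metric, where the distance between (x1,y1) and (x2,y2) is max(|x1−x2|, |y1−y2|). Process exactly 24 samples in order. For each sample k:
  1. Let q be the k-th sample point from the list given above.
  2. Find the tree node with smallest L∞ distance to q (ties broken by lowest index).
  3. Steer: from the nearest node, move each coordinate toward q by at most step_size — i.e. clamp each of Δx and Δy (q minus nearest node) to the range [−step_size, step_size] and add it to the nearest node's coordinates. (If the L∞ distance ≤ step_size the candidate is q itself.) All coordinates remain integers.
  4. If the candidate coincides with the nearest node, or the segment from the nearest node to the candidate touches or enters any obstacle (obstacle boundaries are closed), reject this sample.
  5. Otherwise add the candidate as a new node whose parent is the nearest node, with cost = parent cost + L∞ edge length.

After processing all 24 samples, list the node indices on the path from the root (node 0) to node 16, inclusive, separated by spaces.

Path: 0 1 3 5 9 10 16

1. q=(26,32) nearest=0 d=30 new=(5,6) → add node 1 parent=0 cost=4
2. q=(30,5) nearest=1 d=25 new=(9,5) → add node 2 parent=1 cost=8
3. q=(3,27) nearest=1 d=21 new=(3,10) → add node 3 parent=1 cost=8
4. q=(23,13) nearest=2 d=14 new=(13,9) → add node 4 parent=2 cost=12
5. q=(2,20) nearest=3 d=10 new=(2,14) → add node 5 parent=3 cost=12
6. q=(31,28) nearest=4 d=19 new=(17,13) → add node 6 parent=4 cost=16
7. q=(18,9) nearest=6 d=4 new=(18,9) → add node 7 parent=6 cost=20
8. q=(22,14) nearest=6 d=5 new=(21,14) → add node 8 parent=6 cost=20
9. q=(5,22) nearest=5 d=8 new=(5,18) → add node 9 parent=5 cost=16
10. q=(12,33) nearest=9 d=15 new=(9,22) → add node 10 parent=9 cost=20
11. q=(21,33) nearest=10 d=12 new=(13,26) → blocked by [11,13]×[16,24], reject
12. q=(29,5) nearest=8 d=9 new=(25,10) → add node 11 parent=8 cost=24
13. q=(6,26) nearest=10 d=4 new=(6,26) → add node 12 parent=10 cost=24
14. q=(3,10) nearest=3 d=0 → coincident, reject
15. q=(3,2) nearest=0 d=2 new=(3,2) → add node 13 parent=0 cost=2
16. q=(6,19) nearest=9 d=1 new=(6,19) → add node 14 parent=9 cost=17
17. q=(20,30) nearest=10 d=11 new=(13,26) → blocked by [11,13]×[16,24], reject
18. q=(0,0) nearest=0 d=2 new=(0,0) → add node 15 parent=0 cost=2
19. q=(7,24) nearest=10 d=2 new=(7,24) → add node 16 parent=10 cost=22
20. q=(9,23) nearest=10 d=1 new=(9,23) → add node 17 parent=10 cost=21
21. q=(17,27) nearest=10 d=8 new=(13,26) → blocked by [11,13]×[16,24], reject
22. q=(0,22) nearest=9 d=5 new=(1,22) → add node 18 parent=9 cost=20
23. q=(23,23) nearest=8 d=9 new=(23,18) → add node 19 parent=8 cost=24
24. q=(4,4) nearest=1 d=2 new=(4,4) → add node 20 parent=1 cost=6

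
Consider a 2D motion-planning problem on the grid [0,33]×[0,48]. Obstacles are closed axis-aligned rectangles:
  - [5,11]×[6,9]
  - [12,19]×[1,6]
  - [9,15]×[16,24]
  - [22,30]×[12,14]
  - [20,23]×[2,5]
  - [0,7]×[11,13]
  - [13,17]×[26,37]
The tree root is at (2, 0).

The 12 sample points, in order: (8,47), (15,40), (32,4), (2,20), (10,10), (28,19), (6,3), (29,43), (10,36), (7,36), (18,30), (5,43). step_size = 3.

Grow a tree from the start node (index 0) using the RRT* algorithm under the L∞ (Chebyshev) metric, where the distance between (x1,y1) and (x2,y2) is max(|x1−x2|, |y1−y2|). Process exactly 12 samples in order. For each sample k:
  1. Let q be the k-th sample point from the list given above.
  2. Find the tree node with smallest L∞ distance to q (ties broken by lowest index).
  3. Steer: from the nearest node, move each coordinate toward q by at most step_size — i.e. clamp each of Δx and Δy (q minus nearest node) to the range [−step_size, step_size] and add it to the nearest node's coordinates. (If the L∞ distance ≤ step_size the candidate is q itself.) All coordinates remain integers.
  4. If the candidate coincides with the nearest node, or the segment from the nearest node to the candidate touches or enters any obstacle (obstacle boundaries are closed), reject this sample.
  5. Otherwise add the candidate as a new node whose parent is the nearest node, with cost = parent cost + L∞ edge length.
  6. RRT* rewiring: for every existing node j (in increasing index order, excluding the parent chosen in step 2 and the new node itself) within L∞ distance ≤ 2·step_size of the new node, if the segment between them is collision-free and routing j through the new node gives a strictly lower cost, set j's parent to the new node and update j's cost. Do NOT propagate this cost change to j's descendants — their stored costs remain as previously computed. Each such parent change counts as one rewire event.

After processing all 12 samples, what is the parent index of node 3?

1. q=(8,47) nearest=0 d=47 new=(5,3) → add node 1 parent=0 cost=3
2. q=(15,40) nearest=1 d=37 new=(8,6) → blocked by [5,11]×[6,9], reject
3. q=(32,4) nearest=1 d=27 new=(8,4) → add node 2 parent=1 cost=6
4. q=(2,20) nearest=2 d=16 new=(5,7) → blocked by [5,11]×[6,9], reject
5. q=(10,10) nearest=2 d=6 new=(10,7) → blocked by [5,11]×[6,9], reject
6. q=(28,19) nearest=2 d=20 new=(11,7) → blocked by [5,11]×[6,9], reject
7. q=(6,3) nearest=1 d=1 new=(6,3) → add node 3 parent=1 cost=4
8. q=(29,43) nearest=2 d=39 new=(11,7) → blocked by [5,11]×[6,9], reject
9. q=(10,36) nearest=2 d=32 new=(10,7) → blocked by [5,11]×[6,9], reject
10. q=(7,36) nearest=2 d=32 new=(7,7) → blocked by [5,11]×[6,9], reject
11. q=(18,30) nearest=2 d=26 new=(11,7) → blocked by [5,11]×[6,9], reject
12. q=(5,43) nearest=2 d=39 new=(5,7) → blocked by [5,11]×[6,9], reject

Parent of node 3: 1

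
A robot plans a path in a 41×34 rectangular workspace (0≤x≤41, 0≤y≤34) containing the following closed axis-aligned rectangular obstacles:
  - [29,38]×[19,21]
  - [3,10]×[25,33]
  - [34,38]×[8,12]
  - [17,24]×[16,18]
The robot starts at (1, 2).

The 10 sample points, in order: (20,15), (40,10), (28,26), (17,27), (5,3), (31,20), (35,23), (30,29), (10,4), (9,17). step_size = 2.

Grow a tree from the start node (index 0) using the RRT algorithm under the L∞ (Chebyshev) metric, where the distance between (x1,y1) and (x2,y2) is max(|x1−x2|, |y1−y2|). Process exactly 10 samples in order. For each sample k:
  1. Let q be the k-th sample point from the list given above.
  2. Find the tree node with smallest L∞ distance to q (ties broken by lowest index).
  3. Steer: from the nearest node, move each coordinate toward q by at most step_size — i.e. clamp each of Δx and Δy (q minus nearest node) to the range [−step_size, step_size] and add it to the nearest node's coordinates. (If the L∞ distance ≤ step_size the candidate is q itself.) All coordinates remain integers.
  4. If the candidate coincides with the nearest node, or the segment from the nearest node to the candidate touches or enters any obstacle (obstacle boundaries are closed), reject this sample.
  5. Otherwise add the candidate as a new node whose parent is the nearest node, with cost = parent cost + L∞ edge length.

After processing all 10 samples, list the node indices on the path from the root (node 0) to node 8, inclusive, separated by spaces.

1. q=(20,15) nearest=0 d=19 new=(3,4) → add node 1 parent=0 cost=2
2. q=(40,10) nearest=1 d=37 new=(5,6) → add node 2 parent=1 cost=4
3. q=(28,26) nearest=2 d=23 new=(7,8) → add node 3 parent=2 cost=6
4. q=(17,27) nearest=3 d=19 new=(9,10) → add node 4 parent=3 cost=8
5. q=(5,3) nearest=1 d=2 new=(5,3) → add node 5 parent=1 cost=4
6. q=(31,20) nearest=4 d=22 new=(11,12) → add node 6 parent=4 cost=10
7. q=(35,23) nearest=6 d=24 new=(13,14) → add node 7 parent=6 cost=12
8. q=(30,29) nearest=7 d=17 new=(15,16) → add node 8 parent=7 cost=14
9. q=(10,4) nearest=3 d=4 new=(9,6) → add node 9 parent=3 cost=8
10. q=(9,17) nearest=7 d=4 new=(11,16) → add node 10 parent=7 cost=14

Path: 0 1 2 3 4 6 7 8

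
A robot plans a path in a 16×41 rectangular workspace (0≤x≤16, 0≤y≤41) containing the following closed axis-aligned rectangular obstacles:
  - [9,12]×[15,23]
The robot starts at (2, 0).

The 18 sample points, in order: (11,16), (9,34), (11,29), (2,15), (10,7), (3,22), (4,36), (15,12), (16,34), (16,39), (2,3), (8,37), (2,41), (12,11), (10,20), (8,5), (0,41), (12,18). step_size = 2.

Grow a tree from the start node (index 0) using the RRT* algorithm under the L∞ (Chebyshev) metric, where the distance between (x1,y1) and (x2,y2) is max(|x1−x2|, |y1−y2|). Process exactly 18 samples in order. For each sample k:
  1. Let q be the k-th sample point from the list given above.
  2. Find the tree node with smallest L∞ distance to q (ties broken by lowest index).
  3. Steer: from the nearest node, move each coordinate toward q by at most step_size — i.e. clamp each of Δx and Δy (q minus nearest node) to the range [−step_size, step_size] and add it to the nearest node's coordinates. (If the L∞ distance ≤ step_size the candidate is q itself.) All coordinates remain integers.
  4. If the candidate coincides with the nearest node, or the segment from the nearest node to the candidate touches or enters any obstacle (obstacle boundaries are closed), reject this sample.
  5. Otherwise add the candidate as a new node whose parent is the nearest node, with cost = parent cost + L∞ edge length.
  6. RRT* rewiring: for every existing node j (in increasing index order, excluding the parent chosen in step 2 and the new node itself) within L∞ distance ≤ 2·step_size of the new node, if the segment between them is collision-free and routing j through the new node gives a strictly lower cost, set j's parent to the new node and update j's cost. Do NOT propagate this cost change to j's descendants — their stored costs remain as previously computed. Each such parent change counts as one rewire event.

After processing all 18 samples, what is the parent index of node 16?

1. q=(11,16) nearest=0 d=16 new=(4,2) → add node 1 parent=0 cost=2
2. q=(9,34) nearest=1 d=32 new=(6,4) → add node 2 parent=1 cost=4
3. q=(11,29) nearest=2 d=25 new=(8,6) → add node 3 parent=2 cost=6
4. q=(2,15) nearest=3 d=9 new=(6,8) → add node 4 parent=3 cost=8
5. q=(10,7) nearest=3 d=2 new=(10,7) → add node 5 parent=3 cost=8
6. q=(3,22) nearest=4 d=14 new=(4,10) → add node 6 parent=4 cost=10
7. q=(4,36) nearest=6 d=26 new=(4,12) → add node 7 parent=6 cost=12
8. q=(15,12) nearest=5 d=5 new=(12,9) → add node 8 parent=5 cost=10
9. q=(16,34) nearest=7 d=22 new=(6,14) → add node 9 parent=7 cost=14
10. q=(16,39) nearest=9 d=25 new=(8,16) → add node 10 parent=9 cost=16
11. q=(2,3) nearest=1 d=2 new=(2,3) → add node 11 parent=1 cost=4
12. q=(8,37) nearest=10 d=21 new=(8,18) → add node 12 parent=10 cost=18
13. q=(2,41) nearest=12 d=23 new=(6,20) → add node 13 parent=12 cost=20
14. q=(12,11) nearest=8 d=2 new=(12,11) → add node 14 parent=8 cost=12
15. q=(10,20) nearest=12 d=2 new=(10,20) → blocked by [9,12]×[15,23], reject
16. q=(8,5) nearest=3 d=1 new=(8,5) → add node 15 parent=3 cost=7
17. q=(0,41) nearest=13 d=21 new=(4,22) → add node 16 parent=13 cost=22
18. q=(12,18) nearest=10 d=4 new=(10,18) → blocked by [9,12]×[15,23], reject

Parent of node 16: 13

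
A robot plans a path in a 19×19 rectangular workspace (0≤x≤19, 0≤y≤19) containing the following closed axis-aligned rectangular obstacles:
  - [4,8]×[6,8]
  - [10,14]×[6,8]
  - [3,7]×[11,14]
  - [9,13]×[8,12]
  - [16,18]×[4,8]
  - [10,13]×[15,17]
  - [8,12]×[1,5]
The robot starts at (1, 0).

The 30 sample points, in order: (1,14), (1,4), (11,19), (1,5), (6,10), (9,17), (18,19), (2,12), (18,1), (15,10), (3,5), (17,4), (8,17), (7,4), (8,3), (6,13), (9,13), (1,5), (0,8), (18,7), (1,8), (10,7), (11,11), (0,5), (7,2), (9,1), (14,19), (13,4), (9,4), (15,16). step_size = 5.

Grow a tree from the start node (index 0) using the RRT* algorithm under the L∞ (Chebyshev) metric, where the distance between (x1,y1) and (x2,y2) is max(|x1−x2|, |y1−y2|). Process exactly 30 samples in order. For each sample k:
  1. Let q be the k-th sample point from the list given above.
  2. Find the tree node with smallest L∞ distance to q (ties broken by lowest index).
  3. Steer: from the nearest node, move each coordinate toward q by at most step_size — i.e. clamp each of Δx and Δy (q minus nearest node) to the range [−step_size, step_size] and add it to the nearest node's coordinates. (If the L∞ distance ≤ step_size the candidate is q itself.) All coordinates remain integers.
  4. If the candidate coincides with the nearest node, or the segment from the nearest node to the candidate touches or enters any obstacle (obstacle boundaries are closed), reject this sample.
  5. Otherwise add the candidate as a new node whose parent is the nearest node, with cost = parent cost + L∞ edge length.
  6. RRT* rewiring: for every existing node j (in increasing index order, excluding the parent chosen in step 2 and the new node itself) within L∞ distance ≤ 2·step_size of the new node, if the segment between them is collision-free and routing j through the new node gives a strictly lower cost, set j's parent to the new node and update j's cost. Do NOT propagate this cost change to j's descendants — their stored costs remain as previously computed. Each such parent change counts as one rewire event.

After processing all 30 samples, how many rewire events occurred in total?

1. q=(1,14) nearest=0 d=14 new=(1,5) → add node 1 parent=0 cost=5
2. q=(1,4) nearest=1 d=1 new=(1,4) → add node 2 parent=1 cost=6
3. q=(11,19) nearest=1 d=14 new=(6,10) → blocked by [4,8]×[6,8], reject
4. q=(1,5) nearest=1 d=0 → coincident, reject
5. q=(6,10) nearest=1 d=5 new=(6,10) → blocked by [4,8]×[6,8], reject
6. q=(9,17) nearest=1 d=12 new=(6,10) → blocked by [4,8]×[6,8], reject
7. q=(18,19) nearest=1 d=17 new=(6,10) → blocked by [4,8]×[6,8], reject
8. q=(2,12) nearest=1 d=7 new=(2,10) → add node 3 parent=1 cost=10
9. q=(18,1) nearest=3 d=16 new=(7,5) → blocked by [4,8]×[6,8], reject
10. q=(15,10) nearest=3 d=13 new=(7,10) → add node 4 parent=3 cost=15
11. q=(3,5) nearest=1 d=2 new=(3,5) → add node 5 parent=1 cost=7
12. q=(17,4) nearest=4 d=10 new=(12,5) → blocked by [10,14]×[6,8], reject
13. q=(8,17) nearest=3 d=7 new=(7,15) → blocked by [3,7]×[11,14], reject
14. q=(7,4) nearest=5 d=4 new=(7,4) → add node 6 parent=5 cost=11
15. q=(8,3) nearest=6 d=1 new=(8,3) → blocked by [8,12]×[1,5], reject
16. q=(6,13) nearest=4 d=3 new=(6,13) → blocked by [3,7]×[11,14], reject
17. q=(9,13) nearest=4 d=3 new=(9,13) → add node 7 parent=4 cost=18
18. q=(1,5) nearest=1 d=0 → coincident, reject
19. q=(0,8) nearest=3 d=2 new=(0,8) → add node 8 parent=3 cost=12
20. q=(18,7) nearest=7 d=9 new=(14,8) → blocked by [10,14]×[6,8], reject
21. q=(1,8) nearest=8 d=1 new=(1,8) → add node 9 parent=8 cost=13
22. q=(10,7) nearest=4 d=3 new=(10,7) → blocked by [10,14]×[6,8], reject
23. q=(11,11) nearest=7 d=2 new=(11,11) → blocked by [9,13]×[8,12], reject
24. q=(0,5) nearest=1 d=1 new=(0,5) → add node 10 parent=1 cost=6; rewire 8→10 (9<12); rewire 9→10 (9<13)
25. q=(7,2) nearest=6 d=2 new=(7,2) → add node 11 parent=6 cost=13
26. q=(9,1) nearest=11 d=2 new=(9,1) → blocked by [8,12]×[1,5], reject
27. q=(14,19) nearest=7 d=6 new=(14,18) → blocked by [10,13]×[15,17], reject
28. q=(13,4) nearest=4 d=6 new=(12,5) → blocked by [10,14]×[6,8], reject
29. q=(9,4) nearest=6 d=2 new=(9,4) → blocked by [8,12]×[1,5], reject
30. q=(15,16) nearest=7 d=6 new=(14,16) → blocked by [10,13]×[15,17], reject

Rewire events: 2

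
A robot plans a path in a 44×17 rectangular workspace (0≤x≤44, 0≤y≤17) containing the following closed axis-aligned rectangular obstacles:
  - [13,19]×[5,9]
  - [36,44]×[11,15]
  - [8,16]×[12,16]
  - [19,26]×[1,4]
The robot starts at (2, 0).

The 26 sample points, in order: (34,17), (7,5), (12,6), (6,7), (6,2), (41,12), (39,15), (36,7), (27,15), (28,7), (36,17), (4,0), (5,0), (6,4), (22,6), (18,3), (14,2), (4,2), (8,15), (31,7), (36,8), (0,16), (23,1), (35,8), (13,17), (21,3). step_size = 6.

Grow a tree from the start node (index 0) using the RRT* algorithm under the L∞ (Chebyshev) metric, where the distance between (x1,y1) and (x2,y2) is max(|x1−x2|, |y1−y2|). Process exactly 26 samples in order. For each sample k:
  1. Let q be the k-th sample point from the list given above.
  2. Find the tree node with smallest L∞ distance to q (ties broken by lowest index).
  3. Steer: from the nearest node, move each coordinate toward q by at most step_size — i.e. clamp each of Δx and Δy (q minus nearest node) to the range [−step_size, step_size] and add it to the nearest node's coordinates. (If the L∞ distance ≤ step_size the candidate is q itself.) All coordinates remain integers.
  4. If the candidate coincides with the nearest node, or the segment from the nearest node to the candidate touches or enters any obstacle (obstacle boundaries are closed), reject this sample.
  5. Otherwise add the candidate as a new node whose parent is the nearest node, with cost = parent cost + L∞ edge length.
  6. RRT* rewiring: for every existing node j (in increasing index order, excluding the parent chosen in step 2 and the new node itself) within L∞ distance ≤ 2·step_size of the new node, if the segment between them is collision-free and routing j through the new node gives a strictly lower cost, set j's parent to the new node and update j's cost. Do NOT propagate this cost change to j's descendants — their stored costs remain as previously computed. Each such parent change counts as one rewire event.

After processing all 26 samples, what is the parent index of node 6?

1. q=(34,17) nearest=0 d=32 new=(8,6) → add node 1 parent=0 cost=6
2. q=(7,5) nearest=1 d=1 new=(7,5) → add node 2 parent=1 cost=7
3. q=(12,6) nearest=1 d=4 new=(12,6) → add node 3 parent=1 cost=10
4. q=(6,7) nearest=1 d=2 new=(6,7) → add node 4 parent=1 cost=8
5. q=(6,2) nearest=2 d=3 new=(6,2) → add node 5 parent=2 cost=10
6. q=(41,12) nearest=3 d=29 new=(18,12) → blocked by [13,19]×[5,9], reject
7. q=(39,15) nearest=3 d=27 new=(18,12) → blocked by [13,19]×[5,9], reject
8. q=(36,7) nearest=3 d=24 new=(18,7) → blocked by [13,19]×[5,9], reject
9. q=(27,15) nearest=3 d=15 new=(18,12) → blocked by [13,19]×[5,9], reject
10. q=(28,7) nearest=3 d=16 new=(18,7) → blocked by [13,19]×[5,9], reject
11. q=(36,17) nearest=3 d=24 new=(18,12) → blocked by [13,19]×[5,9], reject
12. q=(4,0) nearest=0 d=2 new=(4,0) → add node 6 parent=0 cost=2; rewire 5→6 (4<10)
13. q=(5,0) nearest=6 d=1 new=(5,0) → add node 7 parent=6 cost=3
14. q=(6,4) nearest=2 d=1 new=(6,4) → add node 8 parent=2 cost=8
15. q=(22,6) nearest=3 d=10 new=(18,6) → blocked by [13,19]×[5,9], reject
16. q=(18,3) nearest=3 d=6 new=(18,3) → blocked by [13,19]×[5,9], reject
17. q=(14,2) nearest=3 d=4 new=(14,2) → add node 9 parent=3 cost=14
18. q=(4,2) nearest=0 d=2 new=(4,2) → add node 10 parent=0 cost=2; rewire 2→10 (5<7); rewire 4→10 (7<8); rewire 8→10 (4<8); rewire 9→10 (12<14)
19. q=(8,15) nearest=4 d=8 new=(8,13) → blocked by [8,16]×[12,16], reject
20. q=(31,7) nearest=9 d=17 new=(20,7) → blocked by [13,19]×[5,9], reject
21. q=(36,8) nearest=9 d=22 new=(20,8) → blocked by [13,19]×[5,9], reject
22. q=(0,16) nearest=4 d=9 new=(0,13) → add node 11 parent=4 cost=13
23. q=(23,1) nearest=9 d=9 new=(20,1) → blocked by [19,26]×[1,4], reject
24. q=(35,8) nearest=9 d=21 new=(20,8) → blocked by [13,19]×[5,9], reject
25. q=(13,17) nearest=4 d=10 new=(12,13) → blocked by [8,16]×[12,16], reject
26. q=(21,3) nearest=9 d=7 new=(20,3) → blocked by [19,26]×[1,4], reject

Parent of node 6: 0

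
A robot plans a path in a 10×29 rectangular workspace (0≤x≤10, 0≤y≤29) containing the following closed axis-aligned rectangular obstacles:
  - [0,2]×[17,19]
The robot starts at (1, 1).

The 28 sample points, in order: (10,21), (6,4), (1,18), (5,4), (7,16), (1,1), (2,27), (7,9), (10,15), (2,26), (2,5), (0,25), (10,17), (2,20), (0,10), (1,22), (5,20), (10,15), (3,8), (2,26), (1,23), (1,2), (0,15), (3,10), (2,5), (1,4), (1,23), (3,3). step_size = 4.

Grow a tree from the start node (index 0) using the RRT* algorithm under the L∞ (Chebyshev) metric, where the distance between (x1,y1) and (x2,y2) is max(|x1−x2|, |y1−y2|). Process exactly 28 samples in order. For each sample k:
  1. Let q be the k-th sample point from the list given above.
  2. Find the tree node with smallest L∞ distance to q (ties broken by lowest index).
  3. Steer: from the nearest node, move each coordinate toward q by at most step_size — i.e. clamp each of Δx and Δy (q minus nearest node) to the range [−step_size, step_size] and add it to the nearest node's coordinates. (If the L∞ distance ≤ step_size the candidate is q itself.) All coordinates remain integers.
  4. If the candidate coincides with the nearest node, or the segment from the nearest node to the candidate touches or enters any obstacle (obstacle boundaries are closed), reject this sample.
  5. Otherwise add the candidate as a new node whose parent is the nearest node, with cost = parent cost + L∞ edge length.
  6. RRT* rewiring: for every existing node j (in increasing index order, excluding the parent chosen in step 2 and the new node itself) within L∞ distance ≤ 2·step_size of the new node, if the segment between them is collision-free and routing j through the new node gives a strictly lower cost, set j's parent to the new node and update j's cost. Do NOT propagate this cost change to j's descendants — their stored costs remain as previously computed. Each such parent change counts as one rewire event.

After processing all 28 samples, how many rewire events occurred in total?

1. q=(10,21) nearest=0 d=20 new=(5,5) → add node 1 parent=0 cost=4
2. q=(6,4) nearest=1 d=1 new=(6,4) → add node 2 parent=1 cost=5
3. q=(1,18) nearest=1 d=13 new=(1,9) → add node 3 parent=1 cost=8
4. q=(5,4) nearest=1 d=1 new=(5,4) → add node 4 parent=1 cost=5
5. q=(7,16) nearest=3 d=7 new=(5,13) → add node 5 parent=3 cost=12
6. q=(1,1) nearest=0 d=0 → coincident, reject
7. q=(2,27) nearest=5 d=14 new=(2,17) → blocked by [0,2]×[17,19], reject
8. q=(7,9) nearest=1 d=4 new=(7,9) → add node 6 parent=1 cost=8
9. q=(10,15) nearest=5 d=5 new=(9,15) → add node 7 parent=5 cost=16
10. q=(2,26) nearest=7 d=11 new=(5,19) → add node 8 parent=7 cost=20
11. q=(2,5) nearest=1 d=3 new=(2,5) → add node 9 parent=1 cost=7
12. q=(0,25) nearest=8 d=6 new=(1,23) → add node 10 parent=8 cost=24
13. q=(10,17) nearest=7 d=2 new=(10,17) → add node 11 parent=7 cost=18
14. q=(2,20) nearest=8 d=3 new=(2,20) → add node 12 parent=8 cost=23
15. q=(0,10) nearest=3 d=1 new=(0,10) → add node 13 parent=3 cost=9
16. q=(1,22) nearest=10 d=1 new=(1,22) → add node 14 parent=10 cost=25
17. q=(5,20) nearest=8 d=1 new=(5,20) → add node 15 parent=8 cost=21
18. q=(10,15) nearest=7 d=1 new=(10,15) → add node 16 parent=7 cost=17
19. q=(3,8) nearest=3 d=2 new=(3,8) → add node 17 parent=3 cost=10
20. q=(2,26) nearest=10 d=3 new=(2,26) → add node 18 parent=10 cost=27
21. q=(1,23) nearest=10 d=0 → coincident, reject
22. q=(1,2) nearest=0 d=1 new=(1,2) → add node 19 parent=0 cost=1; rewire 9→19 (4<7); rewire 17→19 (7<10)
23. q=(0,15) nearest=5 d=5 new=(1,15) → add node 20 parent=5 cost=16
24. q=(3,10) nearest=3 d=2 new=(3,10) → add node 21 parent=3 cost=10; rewire 11→21 (17<18); rewire 20→21 (15<16)
25. q=(2,5) nearest=9 d=0 → coincident, reject
26. q=(1,4) nearest=9 d=1 new=(1,4) → add node 22 parent=9 cost=5
27. q=(1,23) nearest=10 d=0 → coincident, reject
28. q=(3,3) nearest=0 d=2 new=(3,3) → add node 23 parent=0 cost=2; rewire 4→23 (4<5); rewire 21→23 (9<10); rewire 22→23 (4<5)

Rewire events: 7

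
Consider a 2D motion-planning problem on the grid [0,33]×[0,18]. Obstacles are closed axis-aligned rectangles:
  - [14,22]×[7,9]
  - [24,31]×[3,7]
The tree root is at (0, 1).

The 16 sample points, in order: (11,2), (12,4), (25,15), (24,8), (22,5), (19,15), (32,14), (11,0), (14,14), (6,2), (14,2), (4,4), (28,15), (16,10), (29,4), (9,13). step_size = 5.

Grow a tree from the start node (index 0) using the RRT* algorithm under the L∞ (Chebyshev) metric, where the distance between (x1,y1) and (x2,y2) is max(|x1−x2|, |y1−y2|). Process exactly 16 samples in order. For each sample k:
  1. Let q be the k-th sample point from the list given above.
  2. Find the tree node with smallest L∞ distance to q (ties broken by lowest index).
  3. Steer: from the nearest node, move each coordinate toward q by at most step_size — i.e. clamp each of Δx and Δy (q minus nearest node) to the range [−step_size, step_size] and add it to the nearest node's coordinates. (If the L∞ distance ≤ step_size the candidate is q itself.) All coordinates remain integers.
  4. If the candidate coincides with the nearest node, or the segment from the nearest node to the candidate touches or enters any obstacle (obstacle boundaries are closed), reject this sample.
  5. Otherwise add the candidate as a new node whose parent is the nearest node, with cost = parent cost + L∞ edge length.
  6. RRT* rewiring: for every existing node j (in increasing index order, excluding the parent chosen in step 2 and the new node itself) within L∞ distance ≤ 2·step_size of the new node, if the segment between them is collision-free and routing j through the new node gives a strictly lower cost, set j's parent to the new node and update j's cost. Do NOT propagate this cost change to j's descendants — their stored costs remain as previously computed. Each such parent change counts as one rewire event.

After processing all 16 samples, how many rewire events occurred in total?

Rewire events: 2

1. q=(11,2) nearest=0 d=11 new=(5,2) → add node 1 parent=0 cost=5
2. q=(12,4) nearest=1 d=7 new=(10,4) → add node 2 parent=1 cost=10
3. q=(25,15) nearest=2 d=15 new=(15,9) → blocked by [14,22]×[7,9], reject
4. q=(24,8) nearest=2 d=14 new=(15,8) → blocked by [14,22]×[7,9], reject
5. q=(22,5) nearest=2 d=12 new=(15,5) → add node 3 parent=2 cost=15
6. q=(19,15) nearest=3 d=10 new=(19,10) → blocked by [14,22]×[7,9], reject
7. q=(32,14) nearest=3 d=17 new=(20,10) → blocked by [14,22]×[7,9], reject
8. q=(11,0) nearest=2 d=4 new=(11,0) → add node 4 parent=2 cost=14
9. q=(14,14) nearest=3 d=9 new=(14,10) → blocked by [14,22]×[7,9], reject
10. q=(6,2) nearest=1 d=1 new=(6,2) → add node 5 parent=1 cost=6; rewire 4→5 (11<14)
11. q=(14,2) nearest=3 d=3 new=(14,2) → add node 6 parent=3 cost=18
12. q=(4,4) nearest=1 d=2 new=(4,4) → add node 7 parent=1 cost=7; rewire 6→7 (17<18)
13. q=(28,15) nearest=3 d=13 new=(20,10) → blocked by [14,22]×[7,9], reject
14. q=(16,10) nearest=3 d=5 new=(16,10) → blocked by [14,22]×[7,9], reject
15. q=(29,4) nearest=3 d=14 new=(20,4) → add node 8 parent=3 cost=20
16. q=(9,13) nearest=3 d=8 new=(10,10) → add node 9 parent=3 cost=20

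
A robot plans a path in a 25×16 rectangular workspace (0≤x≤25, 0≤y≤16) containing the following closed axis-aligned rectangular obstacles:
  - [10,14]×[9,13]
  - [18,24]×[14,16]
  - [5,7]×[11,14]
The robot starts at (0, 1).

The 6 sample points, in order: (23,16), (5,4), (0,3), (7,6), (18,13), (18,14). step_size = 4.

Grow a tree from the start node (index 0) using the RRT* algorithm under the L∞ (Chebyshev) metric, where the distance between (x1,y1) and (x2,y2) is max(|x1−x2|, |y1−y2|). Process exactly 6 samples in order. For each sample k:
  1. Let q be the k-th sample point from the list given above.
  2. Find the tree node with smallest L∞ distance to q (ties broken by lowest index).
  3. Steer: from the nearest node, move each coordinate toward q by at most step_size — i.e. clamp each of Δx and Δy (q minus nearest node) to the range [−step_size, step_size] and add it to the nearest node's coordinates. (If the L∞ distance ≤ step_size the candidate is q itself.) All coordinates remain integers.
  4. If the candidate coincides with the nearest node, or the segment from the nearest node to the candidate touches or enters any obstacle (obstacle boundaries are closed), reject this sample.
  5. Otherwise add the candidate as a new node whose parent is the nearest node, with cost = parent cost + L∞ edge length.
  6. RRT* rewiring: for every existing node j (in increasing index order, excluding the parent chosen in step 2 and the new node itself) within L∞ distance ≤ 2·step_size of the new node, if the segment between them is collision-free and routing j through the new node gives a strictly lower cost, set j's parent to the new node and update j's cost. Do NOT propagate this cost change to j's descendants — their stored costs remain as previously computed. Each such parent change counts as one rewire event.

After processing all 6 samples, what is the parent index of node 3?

1. q=(23,16) nearest=0 d=23 new=(4,5) → add node 1 parent=0 cost=4
2. q=(5,4) nearest=1 d=1 new=(5,4) → add node 2 parent=1 cost=5
3. q=(0,3) nearest=0 d=2 new=(0,3) → add node 3 parent=0 cost=2
4. q=(7,6) nearest=2 d=2 new=(7,6) → add node 4 parent=2 cost=7
5. q=(18,13) nearest=4 d=11 new=(11,10) → blocked by [10,14]×[9,13], reject
6. q=(18,14) nearest=4 d=11 new=(11,10) → blocked by [10,14]×[9,13], reject

Parent of node 3: 0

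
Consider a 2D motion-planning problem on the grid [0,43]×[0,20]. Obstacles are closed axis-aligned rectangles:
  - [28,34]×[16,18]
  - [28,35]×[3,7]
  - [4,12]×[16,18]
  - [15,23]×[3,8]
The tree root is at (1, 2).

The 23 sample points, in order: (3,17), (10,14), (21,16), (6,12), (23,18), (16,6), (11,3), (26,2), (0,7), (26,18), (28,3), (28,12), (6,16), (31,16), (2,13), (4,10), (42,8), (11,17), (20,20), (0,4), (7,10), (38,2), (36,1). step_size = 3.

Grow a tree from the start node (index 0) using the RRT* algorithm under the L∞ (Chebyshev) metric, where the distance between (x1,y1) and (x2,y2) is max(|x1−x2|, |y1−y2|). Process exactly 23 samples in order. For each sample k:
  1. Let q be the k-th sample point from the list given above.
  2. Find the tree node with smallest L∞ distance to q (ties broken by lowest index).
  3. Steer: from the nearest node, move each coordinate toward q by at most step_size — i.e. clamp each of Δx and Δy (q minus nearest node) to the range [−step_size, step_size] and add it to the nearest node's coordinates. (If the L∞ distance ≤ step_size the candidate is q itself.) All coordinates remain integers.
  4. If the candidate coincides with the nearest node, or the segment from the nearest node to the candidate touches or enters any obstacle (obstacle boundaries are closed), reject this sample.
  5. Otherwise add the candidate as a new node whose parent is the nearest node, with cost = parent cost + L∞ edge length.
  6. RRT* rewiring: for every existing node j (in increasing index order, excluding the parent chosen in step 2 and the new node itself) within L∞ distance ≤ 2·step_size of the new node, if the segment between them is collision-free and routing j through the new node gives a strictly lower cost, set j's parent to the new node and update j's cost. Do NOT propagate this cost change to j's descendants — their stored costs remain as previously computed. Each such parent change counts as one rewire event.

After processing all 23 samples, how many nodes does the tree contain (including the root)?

Node count: 22

1. q=(3,17) nearest=0 d=15 new=(3,5) → add node 1 parent=0 cost=3
2. q=(10,14) nearest=1 d=9 new=(6,8) → add node 2 parent=1 cost=6
3. q=(21,16) nearest=2 d=15 new=(9,11) → add node 3 parent=2 cost=9
4. q=(6,12) nearest=3 d=3 new=(6,12) → add node 4 parent=3 cost=12
5. q=(23,18) nearest=3 d=14 new=(12,14) → add node 5 parent=3 cost=12
6. q=(16,6) nearest=3 d=7 new=(12,8) → add node 6 parent=3 cost=12
7. q=(11,3) nearest=2 d=5 new=(9,5) → add node 7 parent=2 cost=9
8. q=(26,2) nearest=5 d=14 new=(15,11) → add node 8 parent=5 cost=15
9. q=(0,7) nearest=1 d=3 new=(0,7) → add node 9 parent=1 cost=6
10. q=(26,18) nearest=8 d=11 new=(18,14) → add node 10 parent=8 cost=18
11. q=(28,3) nearest=10 d=11 new=(21,11) → add node 11 parent=10 cost=21
12. q=(28,12) nearest=11 d=7 new=(24,12) → add node 12 parent=11 cost=24
13. q=(6,16) nearest=4 d=4 new=(6,15) → add node 13 parent=4 cost=15
14. q=(31,16) nearest=12 d=7 new=(27,15) → add node 14 parent=12 cost=27
15. q=(2,13) nearest=4 d=4 new=(3,13) → add node 15 parent=4 cost=15
16. q=(4,10) nearest=2 d=2 new=(4,10) → add node 16 parent=2 cost=8; rewire 4→16 (10<12); rewire 13→16 (13<15); rewire 15→16 (11<15)
17. q=(42,8) nearest=14 d=15 new=(30,12) → add node 17 parent=14 cost=30
18. q=(11,17) nearest=5 d=3 new=(11,17) → blocked by [4,12]×[16,18], reject
19. q=(20,20) nearest=10 d=6 new=(20,17) → add node 18 parent=10 cost=21
20. q=(0,4) nearest=0 d=2 new=(0,4) → add node 19 parent=0 cost=2; rewire 9→19 (5<6)
21. q=(7,10) nearest=2 d=2 new=(7,10) → add node 20 parent=2 cost=8
22. q=(38,2) nearest=17 d=10 new=(33,9) → add node 21 parent=17 cost=33
23. q=(36,1) nearest=21 d=8 new=(36,6) → blocked by [28,35]×[3,7], reject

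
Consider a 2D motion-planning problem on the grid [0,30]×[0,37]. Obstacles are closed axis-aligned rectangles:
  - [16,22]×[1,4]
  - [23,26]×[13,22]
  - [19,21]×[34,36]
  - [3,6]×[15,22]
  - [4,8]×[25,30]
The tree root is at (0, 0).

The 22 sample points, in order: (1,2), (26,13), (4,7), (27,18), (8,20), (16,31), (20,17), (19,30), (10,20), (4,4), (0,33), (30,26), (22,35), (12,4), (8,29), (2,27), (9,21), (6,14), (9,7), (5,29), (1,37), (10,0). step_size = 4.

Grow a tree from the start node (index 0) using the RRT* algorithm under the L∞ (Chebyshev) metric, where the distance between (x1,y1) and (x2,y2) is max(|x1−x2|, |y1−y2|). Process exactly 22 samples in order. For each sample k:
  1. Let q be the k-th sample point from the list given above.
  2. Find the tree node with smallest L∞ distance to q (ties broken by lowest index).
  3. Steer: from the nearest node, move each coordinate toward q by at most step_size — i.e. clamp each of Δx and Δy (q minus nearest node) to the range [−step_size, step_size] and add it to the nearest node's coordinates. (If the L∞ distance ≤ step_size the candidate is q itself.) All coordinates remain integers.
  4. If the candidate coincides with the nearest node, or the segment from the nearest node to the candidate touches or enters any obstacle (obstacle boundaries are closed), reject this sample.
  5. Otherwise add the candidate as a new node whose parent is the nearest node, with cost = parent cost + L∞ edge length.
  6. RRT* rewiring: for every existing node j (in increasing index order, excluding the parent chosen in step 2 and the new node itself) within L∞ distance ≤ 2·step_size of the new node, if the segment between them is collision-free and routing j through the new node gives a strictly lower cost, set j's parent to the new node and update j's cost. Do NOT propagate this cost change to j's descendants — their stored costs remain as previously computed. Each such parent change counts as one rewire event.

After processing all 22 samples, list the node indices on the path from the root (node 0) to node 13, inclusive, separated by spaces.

1. q=(1,2) nearest=0 d=2 new=(1,2) → add node 1 parent=0 cost=2
2. q=(26,13) nearest=1 d=25 new=(5,6) → add node 2 parent=1 cost=6
3. q=(4,7) nearest=2 d=1 new=(4,7) → add node 3 parent=2 cost=7
4. q=(27,18) nearest=2 d=22 new=(9,10) → add node 4 parent=2 cost=10
5. q=(8,20) nearest=4 d=10 new=(8,14) → add node 5 parent=4 cost=14
6. q=(16,31) nearest=5 d=17 new=(12,18) → add node 6 parent=5 cost=18
7. q=(20,17) nearest=6 d=8 new=(16,17) → add node 7 parent=6 cost=22
8. q=(19,30) nearest=6 d=12 new=(16,22) → add node 8 parent=6 cost=22
9. q=(10,20) nearest=6 d=2 new=(10,20) → add node 9 parent=6 cost=20
10. q=(4,4) nearest=2 d=2 new=(4,4) → add node 10 parent=2 cost=8
11. q=(0,33) nearest=9 d=13 new=(6,24) → add node 11 parent=9 cost=24
12. q=(30,26) nearest=7 d=14 new=(20,21) → add node 12 parent=7 cost=26
13. q=(22,35) nearest=8 d=13 new=(20,26) → add node 13 parent=8 cost=26
14. q=(12,4) nearest=4 d=6 new=(12,6) → add node 14 parent=4 cost=14
15. q=(8,29) nearest=11 d=5 new=(8,28) → blocked by [4,8]×[25,30], reject
16. q=(2,27) nearest=11 d=4 new=(2,27) → blocked by [4,8]×[25,30], reject
17. q=(9,21) nearest=9 d=1 new=(9,21) → add node 15 parent=9 cost=21
18. q=(6,14) nearest=5 d=2 new=(6,14) → add node 16 parent=5 cost=16
19. q=(9,7) nearest=4 d=3 new=(9,7) → add node 17 parent=4 cost=13
20. q=(5,29) nearest=11 d=5 new=(5,28) → blocked by [4,8]×[25,30], reject
21. q=(1,37) nearest=11 d=13 new=(2,28) → blocked by [4,8]×[25,30], reject
22. q=(10,0) nearest=2 d=6 new=(9,2) → add node 18 parent=2 cost=10

Path: 0 1 2 4 5 6 8 13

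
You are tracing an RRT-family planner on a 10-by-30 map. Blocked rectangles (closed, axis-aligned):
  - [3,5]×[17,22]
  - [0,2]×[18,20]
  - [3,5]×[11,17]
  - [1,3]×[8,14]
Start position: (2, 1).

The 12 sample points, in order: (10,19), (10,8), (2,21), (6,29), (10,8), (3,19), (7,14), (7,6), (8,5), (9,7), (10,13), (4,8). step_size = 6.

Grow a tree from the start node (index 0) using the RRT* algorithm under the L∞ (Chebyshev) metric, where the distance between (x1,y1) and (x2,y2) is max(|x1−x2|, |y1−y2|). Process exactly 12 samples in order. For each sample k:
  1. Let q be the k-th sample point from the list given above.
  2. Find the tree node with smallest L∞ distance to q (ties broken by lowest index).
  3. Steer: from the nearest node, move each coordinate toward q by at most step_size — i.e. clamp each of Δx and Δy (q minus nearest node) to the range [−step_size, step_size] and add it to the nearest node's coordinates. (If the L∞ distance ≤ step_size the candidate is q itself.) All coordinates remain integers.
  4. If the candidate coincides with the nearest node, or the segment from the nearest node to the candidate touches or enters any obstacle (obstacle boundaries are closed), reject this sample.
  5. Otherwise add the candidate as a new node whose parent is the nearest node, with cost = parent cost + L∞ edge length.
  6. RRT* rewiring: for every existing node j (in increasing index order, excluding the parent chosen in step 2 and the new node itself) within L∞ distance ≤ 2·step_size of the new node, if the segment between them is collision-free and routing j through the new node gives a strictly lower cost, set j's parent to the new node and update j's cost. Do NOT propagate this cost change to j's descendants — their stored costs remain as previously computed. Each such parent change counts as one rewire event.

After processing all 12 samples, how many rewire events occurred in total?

Rewire events: 2

1. q=(10,19) nearest=0 d=18 new=(8,7) → add node 1 parent=0 cost=6
2. q=(10,8) nearest=1 d=2 new=(10,8) → add node 2 parent=1 cost=8
3. q=(2,21) nearest=2 d=13 new=(4,14) → blocked by [3,5]×[11,17], reject
4. q=(6,29) nearest=2 d=21 new=(6,14) → add node 3 parent=2 cost=14
5. q=(10,8) nearest=2 d=0 → coincident, reject
6. q=(3,19) nearest=3 d=5 new=(3,19) → blocked by [3,5]×[17,22], reject
7. q=(7,14) nearest=3 d=1 new=(7,14) → add node 4 parent=3 cost=15
8. q=(7,6) nearest=1 d=1 new=(7,6) → add node 5 parent=1 cost=7
9. q=(8,5) nearest=5 d=1 new=(8,5) → add node 6 parent=5 cost=8
10. q=(9,7) nearest=1 d=1 new=(9,7) → add node 7 parent=1 cost=7; rewire 4→7 (14<15)
11. q=(10,13) nearest=4 d=3 new=(10,13) → add node 8 parent=4 cost=17
12. q=(4,8) nearest=5 d=3 new=(4,8) → add node 9 parent=5 cost=10; rewire 8→9 (16<17)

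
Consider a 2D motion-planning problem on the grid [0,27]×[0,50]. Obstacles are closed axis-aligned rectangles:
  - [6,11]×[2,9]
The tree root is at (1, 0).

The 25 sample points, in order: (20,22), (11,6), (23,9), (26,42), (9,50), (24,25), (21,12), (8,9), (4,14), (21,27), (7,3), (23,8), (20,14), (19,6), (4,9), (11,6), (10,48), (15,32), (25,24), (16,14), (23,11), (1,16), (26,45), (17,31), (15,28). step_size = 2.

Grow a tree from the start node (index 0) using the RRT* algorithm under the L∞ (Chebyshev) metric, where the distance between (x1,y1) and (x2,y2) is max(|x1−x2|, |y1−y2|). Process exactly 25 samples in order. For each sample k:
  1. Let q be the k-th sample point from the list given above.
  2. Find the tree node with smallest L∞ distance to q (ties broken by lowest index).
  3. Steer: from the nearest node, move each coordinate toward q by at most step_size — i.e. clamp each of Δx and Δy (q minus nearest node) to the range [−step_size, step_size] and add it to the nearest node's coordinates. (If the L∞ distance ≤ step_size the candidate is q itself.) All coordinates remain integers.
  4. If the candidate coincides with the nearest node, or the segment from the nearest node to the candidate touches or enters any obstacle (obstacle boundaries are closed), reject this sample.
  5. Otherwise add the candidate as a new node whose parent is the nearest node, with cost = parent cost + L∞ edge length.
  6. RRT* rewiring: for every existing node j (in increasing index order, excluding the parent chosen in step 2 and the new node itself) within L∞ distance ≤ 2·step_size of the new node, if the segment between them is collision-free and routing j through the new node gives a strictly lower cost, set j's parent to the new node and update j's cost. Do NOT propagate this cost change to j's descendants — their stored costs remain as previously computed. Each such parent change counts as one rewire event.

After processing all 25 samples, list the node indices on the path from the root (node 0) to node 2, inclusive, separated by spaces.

1. q=(20,22) nearest=0 d=22 new=(3,2) → add node 1 parent=0 cost=2
2. q=(11,6) nearest=1 d=8 new=(5,4) → add node 2 parent=1 cost=4
3. q=(23,9) nearest=2 d=18 new=(7,6) → blocked by [6,11]×[2,9], reject
4. q=(26,42) nearest=2 d=38 new=(7,6) → blocked by [6,11]×[2,9], reject
5. q=(9,50) nearest=2 d=46 new=(7,6) → blocked by [6,11]×[2,9], reject
6. q=(24,25) nearest=2 d=21 new=(7,6) → blocked by [6,11]×[2,9], reject
7. q=(21,12) nearest=2 d=16 new=(7,6) → blocked by [6,11]×[2,9], reject
8. q=(8,9) nearest=2 d=5 new=(7,6) → blocked by [6,11]×[2,9], reject
9. q=(4,14) nearest=2 d=10 new=(4,6) → add node 3 parent=2 cost=6
10. q=(21,27) nearest=3 d=21 new=(6,8) → blocked by [6,11]×[2,9], reject
11. q=(7,3) nearest=2 d=2 new=(7,3) → blocked by [6,11]×[2,9], reject
12. q=(23,8) nearest=2 d=18 new=(7,6) → blocked by [6,11]×[2,9], reject
13. q=(20,14) nearest=2 d=15 new=(7,6) → blocked by [6,11]×[2,9], reject
14. q=(19,6) nearest=2 d=14 new=(7,6) → blocked by [6,11]×[2,9], reject
15. q=(4,9) nearest=3 d=3 new=(4,8) → add node 4 parent=3 cost=8
16. q=(11,6) nearest=2 d=6 new=(7,6) → blocked by [6,11]×[2,9], reject
17. q=(10,48) nearest=4 d=40 new=(6,10) → add node 5 parent=4 cost=10
18. q=(15,32) nearest=5 d=22 new=(8,12) → add node 6 parent=5 cost=12
19. q=(25,24) nearest=6 d=17 new=(10,14) → add node 7 parent=6 cost=14
20. q=(16,14) nearest=7 d=6 new=(12,14) → add node 8 parent=7 cost=16
21. q=(23,11) nearest=8 d=11 new=(14,12) → add node 9 parent=8 cost=18
22. q=(1,16) nearest=5 d=6 new=(4,12) → add node 10 parent=5 cost=12
23. q=(26,45) nearest=7 d=31 new=(12,16) → add node 11 parent=7 cost=16
24. q=(17,31) nearest=11 d=15 new=(14,18) → add node 12 parent=11 cost=18
25. q=(15,28) nearest=12 d=10 new=(15,20) → add node 13 parent=12 cost=20

Path: 0 1 2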